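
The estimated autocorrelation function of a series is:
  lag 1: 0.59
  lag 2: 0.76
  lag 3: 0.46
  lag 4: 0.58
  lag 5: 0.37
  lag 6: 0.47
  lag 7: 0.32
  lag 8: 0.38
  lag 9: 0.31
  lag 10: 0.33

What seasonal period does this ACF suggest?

The largest autocorrelation is r_2 = 0.76; the remaining lags stay at or below 0.59.
The dominant spike at lag 2 indicates a seasonal period of 2.

2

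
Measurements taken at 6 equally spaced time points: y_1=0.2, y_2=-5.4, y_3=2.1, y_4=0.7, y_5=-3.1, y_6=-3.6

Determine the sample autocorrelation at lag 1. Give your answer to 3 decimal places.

Mean ȳ = (0.2 − 5.4 + 2.1 + 0.7 − 3.1 − 3.6)/6 = -1.5167
Deviations from mean: 1.7167, -3.8833, 3.6167, 2.2167, -1.5833, -2.0833
Σ(y_t−ȳ)(y_{t+1}−ȳ) = (-6.6664) + (-14.0447) + (8.0169) + (-3.5097) + (3.2986) = -12.9053
Denominator Σ(y_t−ȳ)² = 42.8683
r_1 = -12.9053 / 42.8683 = -0.301

-0.301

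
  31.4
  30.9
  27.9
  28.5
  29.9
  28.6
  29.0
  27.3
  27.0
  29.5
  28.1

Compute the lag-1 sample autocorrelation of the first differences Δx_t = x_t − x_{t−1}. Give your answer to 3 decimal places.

-0.289

First differences Δx: -0.5, -3.0, 0.6, 1.4, -1.3, 0.4, -1.7, -0.3, 2.5, -1.4
Mean of differences = -0.3300
Numerator Σ(Δx_t−Δx̄)(Δx_{t+1}−Δx̄) = -6.7909
Denominator Σ(Δx_t−Δx̄)² = 23.5210
r_1(Δx) = -6.7909 / 23.5210 = -0.289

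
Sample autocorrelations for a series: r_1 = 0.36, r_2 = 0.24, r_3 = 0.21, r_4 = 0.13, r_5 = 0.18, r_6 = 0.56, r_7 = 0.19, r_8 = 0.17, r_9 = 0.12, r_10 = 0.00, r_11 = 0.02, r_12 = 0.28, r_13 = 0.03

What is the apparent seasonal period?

6

The largest autocorrelation is r_6 = 0.56; the remaining lags stay at or below 0.36. The elevated value at lag 1 (0.36), dropping to 0.24 at lag 2, reflects decaying short-term dependence rather than seasonality.
The dominant spike at lag 6 indicates a seasonal period of 6.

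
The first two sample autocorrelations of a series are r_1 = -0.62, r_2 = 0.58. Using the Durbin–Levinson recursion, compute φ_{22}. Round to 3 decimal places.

0.318

φ_{22} = (r_2 − r_1²) / (1 − r_1²)
r_1² = (-0.62)² = 0.3844
Numerator = 0.58 − 0.3844 = 0.1956; denominator = 1 − 0.3844 = 0.6156
φ_{22} = 0.1956 / 0.6156 = 0.318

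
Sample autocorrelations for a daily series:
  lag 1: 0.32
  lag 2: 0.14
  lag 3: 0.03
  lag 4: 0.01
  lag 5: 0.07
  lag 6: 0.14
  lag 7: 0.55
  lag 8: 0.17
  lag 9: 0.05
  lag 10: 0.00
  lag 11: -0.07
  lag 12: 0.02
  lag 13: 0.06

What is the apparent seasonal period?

The largest autocorrelation is r_7 = 0.55; the remaining lags stay at or below 0.32. The elevated value at lag 1 (0.32), dropping to 0.14 at lag 2, reflects decaying short-term dependence rather than seasonality.
The dominant spike at lag 7 indicates a seasonal period of 7.

7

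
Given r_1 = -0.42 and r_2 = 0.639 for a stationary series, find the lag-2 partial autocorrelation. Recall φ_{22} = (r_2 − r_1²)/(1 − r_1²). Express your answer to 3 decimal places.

0.562

φ_{22} = (r_2 − r_1²) / (1 − r_1²)
r_1² = (-0.42)² = 0.1764
Numerator = 0.639 − 0.1764 = 0.4626; denominator = 1 − 0.1764 = 0.8236
φ_{22} = 0.4626 / 0.8236 = 0.562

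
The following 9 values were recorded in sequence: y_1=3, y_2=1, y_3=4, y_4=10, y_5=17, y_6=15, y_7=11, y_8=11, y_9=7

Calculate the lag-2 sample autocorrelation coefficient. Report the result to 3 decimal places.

0.061

Mean ȳ = (3 + 1 + 4 + 10 + 17 + 15 + 11 + 11 + 7)/9 = 8.7778
Σ(y_t−ȳ)(y_{t+2}−ȳ) = (27.6049) + (-9.5062) + (-39.2840) + (7.6049) + (18.2716) + (13.8272) + (-3.9506) = 14.5679
Denominator Σ(y_t−ȳ)² = 237.5556
r_2 = 14.5679 / 237.5556 = 0.061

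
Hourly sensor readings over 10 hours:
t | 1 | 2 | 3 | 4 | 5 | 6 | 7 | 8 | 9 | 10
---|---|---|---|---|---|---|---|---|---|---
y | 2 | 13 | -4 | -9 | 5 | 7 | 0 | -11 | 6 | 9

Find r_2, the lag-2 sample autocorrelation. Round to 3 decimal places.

-0.671

Mean ȳ = (2 + 13 − 4 − 9 + 5 + 7 + 0 − 11 + 6 + 9)/10 = 1.8000
Numerator Σ_{t=1}^{8}(y_t−ȳ)(y_{t+2}−ȳ) = -368.8800
Denominator Σ(y_t−ȳ)² = 549.6000
r_2 = -368.8800 / 549.6000 = -0.671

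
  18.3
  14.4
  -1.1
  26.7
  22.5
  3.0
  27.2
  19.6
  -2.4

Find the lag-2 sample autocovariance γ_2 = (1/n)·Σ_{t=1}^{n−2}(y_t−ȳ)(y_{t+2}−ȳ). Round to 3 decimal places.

Mean ȳ = (18.3 + 14.4 − 1.1 + 26.7 + 22.5 + 3.0 + 27.2 + 19.6 − 2.4)/9 = 14.2444
Σ_{t=1}^{7}(y_t−ȳ)(y_{t+2}−ȳ) = -495.9284
γ_2 = -495.9284 / 9 = -55.103

-55.103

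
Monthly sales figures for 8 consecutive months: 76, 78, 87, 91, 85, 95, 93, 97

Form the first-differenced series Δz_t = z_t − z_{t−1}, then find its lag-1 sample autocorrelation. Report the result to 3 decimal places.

First differences Δz: 2, 9, 4, -6, 10, -2, 4
Mean of differences = 3.0000
Numerator Σ(Δz_t−Δz̄)(Δz_{t+1}−Δz̄) = -112.0000
Denominator Σ(Δz_t−Δz̄)² = 194.0000
r_1(Δz) = -112.0000 / 194.0000 = -0.577

-0.577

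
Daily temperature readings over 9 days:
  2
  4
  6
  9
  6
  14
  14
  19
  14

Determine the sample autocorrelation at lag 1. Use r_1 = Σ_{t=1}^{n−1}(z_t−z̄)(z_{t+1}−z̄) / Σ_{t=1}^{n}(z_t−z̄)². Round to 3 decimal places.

0.583

Mean z̄ = (2 + 4 + 6 + 9 + 6 + 14 + 14 + 19 + 14)/9 = 9.7778
Numerator Σ_{t=1}^{8}(z_t−z̄)(z_{t+1}−z̄) = 152.3951
Denominator Σ(z_t−z̄)² = 261.5556
r_1 = 152.3951 / 261.5556 = 0.583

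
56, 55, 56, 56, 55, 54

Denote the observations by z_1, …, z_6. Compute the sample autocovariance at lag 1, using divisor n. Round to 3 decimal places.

0.037

Mean z̄ = (56 + 55 + 56 + 56 + 55 + 54)/6 = 55.3333
Deviations: 0.6667, -0.3333, 0.6667, 0.6667, -0.3333, -1.3333
Σ_{t=1}^{5}(z_t−z̄)(z_{t+1}−z̄) = 0.2222
γ_1 = 0.2222 / 6 = 0.037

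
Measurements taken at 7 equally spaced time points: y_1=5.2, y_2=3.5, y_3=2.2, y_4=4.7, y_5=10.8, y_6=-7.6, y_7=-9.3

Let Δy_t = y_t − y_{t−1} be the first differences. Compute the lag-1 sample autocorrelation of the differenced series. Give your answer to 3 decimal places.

-0.280

First differences Δy: -1.7, -1.3, 2.5, 6.1, -18.4, -1.7
Mean of differences = -2.4167
Numerator Σ(Δy_t−Δȳ)(Δy_{t+1}−Δȳ) = -99.4153
Denominator Σ(Δy_t−Δȳ)² = 354.4483
r_1(Δy) = -99.4153 / 354.4483 = -0.280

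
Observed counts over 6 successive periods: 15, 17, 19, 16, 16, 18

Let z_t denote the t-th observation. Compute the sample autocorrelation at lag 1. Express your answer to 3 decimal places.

Mean z̄ = (15 + 17 + 19 + 16 + 16 + 18)/6 = 16.8333
Numerator Σ_{t=1}^{5}(z_t−z̄)(z_{t+1}−z̄) = -2.0278
Denominator Σ(z_t−z̄)² = 10.8333
r_1 = -2.0278 / 10.8333 = -0.187

-0.187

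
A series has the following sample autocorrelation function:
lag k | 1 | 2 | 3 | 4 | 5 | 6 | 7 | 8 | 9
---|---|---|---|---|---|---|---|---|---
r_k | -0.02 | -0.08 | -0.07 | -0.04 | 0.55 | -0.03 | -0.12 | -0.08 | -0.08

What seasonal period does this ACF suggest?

5

The largest autocorrelation is r_5 = 0.55; the remaining lags stay at or below -0.02.
The dominant spike at lag 5 indicates a seasonal period of 5.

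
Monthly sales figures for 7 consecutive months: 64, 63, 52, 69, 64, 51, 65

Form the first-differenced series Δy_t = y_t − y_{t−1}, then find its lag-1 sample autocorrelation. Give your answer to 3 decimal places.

First differences Δy: -1, -11, 17, -5, -13, 14
Mean of differences = 0.1667
Numerator Σ(Δy_t−Δȳ)(Δy_{t+1}−Δȳ) = -376.0278
Denominator Σ(Δy_t−Δȳ)² = 800.8333
r_1(Δy) = -376.0278 / 800.8333 = -0.470

-0.470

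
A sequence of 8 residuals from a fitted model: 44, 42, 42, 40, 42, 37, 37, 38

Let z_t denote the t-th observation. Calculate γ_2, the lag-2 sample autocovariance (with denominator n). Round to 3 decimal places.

1.453

Mean z̄ = (44 + 42 + 42 + 40 + 42 + 37 + 37 + 38)/8 = 40.2500
Deviations: 3.7500, 1.7500, 1.7500, -0.2500, 1.7500, -3.2500, -3.2500, -2.2500
Σ_{t=1}^{6}(z_t−z̄)(z_{t+2}−z̄) = 11.6250
γ_2 = 11.6250 / 8 = 1.453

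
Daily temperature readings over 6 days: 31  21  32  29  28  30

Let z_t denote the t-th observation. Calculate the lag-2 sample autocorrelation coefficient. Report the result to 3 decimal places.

0.052

Mean z̄ = (31 + 21 + 32 + 29 + 28 + 30)/6 = 28.5000
Σ(z_t−z̄)(z_{t+2}−z̄) = (8.7500) + (-3.7500) + (-1.7500) + (0.7500) = 4.0000
Denominator Σ(z_t−z̄)² = 77.5000
r_2 = 4.0000 / 77.5000 = 0.052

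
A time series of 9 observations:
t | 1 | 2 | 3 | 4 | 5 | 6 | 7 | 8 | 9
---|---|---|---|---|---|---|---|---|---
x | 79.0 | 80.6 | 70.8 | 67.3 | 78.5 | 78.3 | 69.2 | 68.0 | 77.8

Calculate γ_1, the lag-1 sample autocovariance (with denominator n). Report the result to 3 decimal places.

Mean x̄ = (79.0 + 80.6 + 70.8 + 67.3 + 78.5 + 78.3 + 69.2 + 68.0 + 77.8)/9 = 74.3889
Σ_{t=1}^{8}(x_t−x̄)(x_{t+1}−x̄) = 9.7899
γ_1 = 9.7899 / 9 = 1.088

1.088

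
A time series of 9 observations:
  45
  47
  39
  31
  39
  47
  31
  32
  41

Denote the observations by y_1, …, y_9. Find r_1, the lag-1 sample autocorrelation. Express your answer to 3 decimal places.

0.078

Mean ȳ = (45 + 47 + 39 + 31 + 39 + 47 + 31 + 32 + 41)/9 = 39.1111
Numerator Σ_{t=1}^{8}(y_t−ȳ)(y_{t+1}−ȳ) = 26.7654
Denominator Σ(y_t−ȳ)² = 344.8889
r_1 = 26.7654 / 344.8889 = 0.078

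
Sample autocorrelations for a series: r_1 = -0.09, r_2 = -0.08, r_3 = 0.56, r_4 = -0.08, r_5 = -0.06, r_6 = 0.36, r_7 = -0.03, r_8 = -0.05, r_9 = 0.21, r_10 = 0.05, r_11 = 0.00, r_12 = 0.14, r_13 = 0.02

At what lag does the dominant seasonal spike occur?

3

The largest autocorrelation is r_3 = 0.56, with weaker echoes at lags 6 (0.36) and 9 (0.21); the remaining lags stay at or below 0.14.
The dominant spike at lag 3 indicates a seasonal period of 3.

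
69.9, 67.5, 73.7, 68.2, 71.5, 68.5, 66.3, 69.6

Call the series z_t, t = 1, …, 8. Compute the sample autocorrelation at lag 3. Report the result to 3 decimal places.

-0.112

Mean z̄ = (69.9 + 67.5 + 73.7 + 68.2 + 71.5 + 68.5 + 66.3 + 69.6)/8 = 69.4000
Deviations from mean: 0.5000, -1.9000, 4.3000, -1.2000, 2.1000, -0.9000, -3.1000, 0.2000
Numerator Σ_{t=1}^{5}(z_t−z̄)(z_{t+3}−z̄) = -4.3200
Denominator Σ(z_t−z̄)² = 38.6600
r_3 = -4.3200 / 38.6600 = -0.112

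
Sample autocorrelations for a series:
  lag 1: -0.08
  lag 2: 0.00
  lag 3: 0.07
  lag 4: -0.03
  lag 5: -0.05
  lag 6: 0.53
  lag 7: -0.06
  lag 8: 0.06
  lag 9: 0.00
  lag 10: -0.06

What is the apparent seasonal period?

6

The largest autocorrelation is r_6 = 0.53; the remaining lags stay at or below 0.07.
The dominant spike at lag 6 indicates a seasonal period of 6.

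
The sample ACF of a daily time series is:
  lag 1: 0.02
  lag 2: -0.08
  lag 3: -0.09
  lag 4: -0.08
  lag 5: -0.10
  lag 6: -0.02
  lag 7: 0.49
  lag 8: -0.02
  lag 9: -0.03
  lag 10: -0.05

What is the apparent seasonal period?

7

The largest autocorrelation is r_7 = 0.49; the remaining lags stay at or below 0.02.
The dominant spike at lag 7 indicates a seasonal period of 7.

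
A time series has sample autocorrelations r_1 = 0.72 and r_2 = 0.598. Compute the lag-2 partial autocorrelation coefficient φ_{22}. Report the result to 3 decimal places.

φ_{22} = (r_2 − r_1²) / (1 − r_1²)
r_1² = (0.72)² = 0.5184
Numerator = 0.598 − 0.5184 = 0.0796; denominator = 1 − 0.5184 = 0.4816
φ_{22} = 0.0796 / 0.4816 = 0.165

0.165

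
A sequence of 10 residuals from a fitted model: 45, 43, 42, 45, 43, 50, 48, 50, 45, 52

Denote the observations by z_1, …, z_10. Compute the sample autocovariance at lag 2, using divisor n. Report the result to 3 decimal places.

Mean z̄ = (45 + 43 + 42 + 45 + 43 + 50 + 48 + 50 + 45 + 52)/10 = 46.3000
Σ_{t=1}^{8}(z_t−z̄)(z_{t+2}−z̄) = 46.2200
γ_2 = 46.2200 / 10 = 4.622

4.622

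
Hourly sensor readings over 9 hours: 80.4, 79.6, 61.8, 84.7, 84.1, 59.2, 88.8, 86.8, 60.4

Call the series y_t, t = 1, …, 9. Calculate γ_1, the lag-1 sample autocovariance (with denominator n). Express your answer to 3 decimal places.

-52.483

Mean ȳ = (80.4 + 79.6 + 61.8 + 84.7 + 84.1 + 59.2 + 88.8 + 86.8 + 60.4)/9 = 76.2000
Σ_{t=1}^{8}(y_t−ȳ)(y_{t+1}−ȳ) = -472.3500
γ_1 = -472.3500 / 9 = -52.483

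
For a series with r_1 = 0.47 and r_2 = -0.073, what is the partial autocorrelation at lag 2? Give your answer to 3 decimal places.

-0.377

φ_{22} = (r_2 − r_1²) / (1 − r_1²)
r_1² = (0.47)² = 0.2209
Numerator = -0.073 − 0.2209 = -0.2939; denominator = 1 − 0.2209 = 0.7791
φ_{22} = -0.2939 / 0.7791 = -0.377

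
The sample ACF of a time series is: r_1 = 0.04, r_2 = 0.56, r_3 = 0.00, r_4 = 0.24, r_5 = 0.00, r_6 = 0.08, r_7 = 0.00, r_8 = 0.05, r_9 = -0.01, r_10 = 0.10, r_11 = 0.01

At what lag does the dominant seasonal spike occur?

The largest autocorrelation is r_2 = 0.56, with a weaker echo at lag 4 (0.24); the remaining lags stay at or below 0.10.
The dominant spike at lag 2 indicates a seasonal period of 2.

2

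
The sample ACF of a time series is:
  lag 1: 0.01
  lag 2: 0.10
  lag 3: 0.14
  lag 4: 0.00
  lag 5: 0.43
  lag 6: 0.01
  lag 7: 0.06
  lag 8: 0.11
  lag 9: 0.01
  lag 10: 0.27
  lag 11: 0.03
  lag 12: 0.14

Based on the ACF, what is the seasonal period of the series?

5

The largest autocorrelation is r_5 = 0.43, with a weaker echo at lag 10 (0.27); the remaining lags stay at or below 0.14.
The dominant spike at lag 5 indicates a seasonal period of 5.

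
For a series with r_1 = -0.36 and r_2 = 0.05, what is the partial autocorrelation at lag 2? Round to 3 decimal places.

-0.091

φ_{22} = (r_2 − r_1²) / (1 − r_1²)
r_1² = (-0.36)² = 0.1296
Numerator = 0.05 − 0.1296 = -0.0796; denominator = 1 − 0.1296 = 0.8704
φ_{22} = -0.0796 / 0.8704 = -0.091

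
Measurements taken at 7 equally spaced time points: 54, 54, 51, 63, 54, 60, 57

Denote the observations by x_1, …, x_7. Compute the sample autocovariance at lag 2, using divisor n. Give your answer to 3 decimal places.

4.566

Mean x̄ = (54 + 54 + 51 + 63 + 54 + 60 + 57)/7 = 56.1429
Σ_{t=1}^{5}(x_t−x̄)(x_{t+2}−x̄) = 31.9592
γ_2 = 31.9592 / 7 = 4.566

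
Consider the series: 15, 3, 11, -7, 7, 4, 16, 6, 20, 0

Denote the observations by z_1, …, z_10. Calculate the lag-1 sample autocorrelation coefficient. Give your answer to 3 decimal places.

Mean z̄ = (15 + 3 + 11 − 7 + 7 + 4 + 16 + 6 + 20 + 0)/10 = 7.5000
Numerator Σ_{t=1}^{9}(z_t−z̄)(z_{t+1}−z̄) = -246.2500
Denominator Σ(z_t−z̄)² = 598.5000
r_1 = -246.2500 / 598.5000 = -0.411

-0.411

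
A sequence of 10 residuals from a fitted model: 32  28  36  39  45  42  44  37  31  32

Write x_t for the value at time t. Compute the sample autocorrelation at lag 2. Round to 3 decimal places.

0.036

Mean x̄ = (32 + 28 + 36 + 39 + 45 + 42 + 44 + 37 + 31 + 32)/10 = 36.6000
Numerator Σ_{t=1}^{8}(x_t−x̄)(x_{t+2}−x̄) = 11.0800
Denominator Σ(x_t−x̄)² = 308.4000
r_2 = 11.0800 / 308.4000 = 0.036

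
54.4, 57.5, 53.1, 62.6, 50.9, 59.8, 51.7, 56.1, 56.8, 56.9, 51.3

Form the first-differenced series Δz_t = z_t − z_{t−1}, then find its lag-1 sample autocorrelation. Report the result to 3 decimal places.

-0.834

First differences Δz: 3.1, -4.4, 9.5, -11.7, 8.9, -8.1, 4.4, 0.7, 0.1, -5.6
Mean of differences = -0.3100
Numerator Σ(Δz_t−Δz̄)(Δz_{t+1}−Δz̄) = -376.1421
Denominator Σ(Δz_t−Δz̄)² = 451.1890
r_1(Δz) = -376.1421 / 451.1890 = -0.834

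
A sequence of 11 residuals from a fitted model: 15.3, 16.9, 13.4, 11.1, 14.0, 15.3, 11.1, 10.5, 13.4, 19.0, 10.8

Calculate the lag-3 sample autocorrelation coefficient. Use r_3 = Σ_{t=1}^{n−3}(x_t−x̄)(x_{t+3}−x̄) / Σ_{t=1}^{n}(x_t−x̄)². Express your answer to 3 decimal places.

-0.037

Mean x̄ = (15.3 + 16.9 + 13.4 + 11.1 + 14.0 + 15.3 + 11.1 + 10.5 + 13.4 + 19.0 + 10.8)/11 = 13.7091
Numerator Σ_{t=1}^{8}(x_t−x̄)(x_{t+3}−x̄) = -2.8012
Denominator Σ(x_t−x̄)² = 75.8891
r_3 = -2.8012 / 75.8891 = -0.037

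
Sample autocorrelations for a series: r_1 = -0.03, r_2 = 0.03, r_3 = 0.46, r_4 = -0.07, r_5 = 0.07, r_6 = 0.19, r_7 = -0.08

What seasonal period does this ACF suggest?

The largest autocorrelation is r_3 = 0.46, with a weaker echo at lag 6 (0.19); the remaining lags stay at or below 0.07.
The dominant spike at lag 3 indicates a seasonal period of 3.

3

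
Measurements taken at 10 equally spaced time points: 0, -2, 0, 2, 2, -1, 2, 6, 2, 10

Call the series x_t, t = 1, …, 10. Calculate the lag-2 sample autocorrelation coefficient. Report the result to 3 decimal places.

0.213

Mean x̄ = (0 − 2 + 0 + 2 + 2 − 1 + 2 + 6 + 2 + 10)/10 = 2.1000
Numerator Σ_{t=1}^{8}(x_t−x̄)(x_{t+2}−x̄) = 24.0800
Denominator Σ(x_t−x̄)² = 112.9000
r_2 = 24.0800 / 112.9000 = 0.213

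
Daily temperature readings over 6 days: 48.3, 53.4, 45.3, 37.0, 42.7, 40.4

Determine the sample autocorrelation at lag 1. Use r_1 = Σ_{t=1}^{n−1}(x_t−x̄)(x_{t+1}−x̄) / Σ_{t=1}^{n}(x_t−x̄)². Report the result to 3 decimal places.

Mean x̄ = (48.3 + 53.4 + 45.3 + 37.0 + 42.7 + 40.4)/6 = 44.5167
Deviations from mean: 3.7833, 8.8833, 0.7833, -7.5167, -1.8167, -4.1167
Numerator Σ_{t=1}^{5}(x_t−x̄)(x_{t+1}−x̄) = 55.8131
Denominator Σ(x_t−x̄)² = 170.5883
r_1 = 55.8131 / 170.5883 = 0.327

0.327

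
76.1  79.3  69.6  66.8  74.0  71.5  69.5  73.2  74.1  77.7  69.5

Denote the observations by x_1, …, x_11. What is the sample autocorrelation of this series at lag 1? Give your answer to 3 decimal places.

0.032

Mean x̄ = (76.1 + 79.3 + 69.6 + 66.8 + 74.0 + 71.5 + 69.5 + 73.2 + 74.1 + 77.7 + 69.5)/11 = 72.8455
Numerator Σ_{t=1}^{10}(x_t−x̄)(x_{t+1}−x̄) = 4.7552
Denominator Σ(x_t−x̄)² = 150.1273
r_1 = 4.7552 / 150.1273 = 0.032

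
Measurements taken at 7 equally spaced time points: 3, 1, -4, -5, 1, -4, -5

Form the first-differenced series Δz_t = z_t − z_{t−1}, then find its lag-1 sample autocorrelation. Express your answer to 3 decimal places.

-0.301

First differences Δz: -2, -5, -1, 6, -5, -1
Mean of differences = -1.3333
Numerator Σ(Δz_t−Δz̄)(Δz_{t+1}−Δz̄) = -24.4444
Denominator Σ(Δz_t−Δz̄)² = 81.3333
r_1(Δz) = -24.4444 / 81.3333 = -0.301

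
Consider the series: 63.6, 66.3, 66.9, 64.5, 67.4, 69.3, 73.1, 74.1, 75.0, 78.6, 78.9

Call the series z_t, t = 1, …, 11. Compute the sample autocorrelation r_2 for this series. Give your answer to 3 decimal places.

0.449

Mean z̄ = (63.6 + 66.3 + 66.9 + 64.5 + 67.4 + 69.3 + 73.1 + 74.1 + 75.0 + 78.6 + 78.9)/11 = 70.7000
Numerator Σ_{t=1}^{9}(z_t−z̄)(z_{t+2}−z̄) = 135.2400
Denominator Σ(z_t−z̄)² = 300.9600
r_2 = 135.2400 / 300.9600 = 0.449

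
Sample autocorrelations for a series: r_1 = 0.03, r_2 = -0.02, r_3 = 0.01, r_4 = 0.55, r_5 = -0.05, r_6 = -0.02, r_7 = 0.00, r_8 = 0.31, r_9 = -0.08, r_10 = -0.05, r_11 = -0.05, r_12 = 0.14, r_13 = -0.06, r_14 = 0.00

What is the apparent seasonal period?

The largest autocorrelation is r_4 = 0.55, with a weaker echo at lag 8 (0.31); the remaining lags stay at or below 0.14.
The dominant spike at lag 4 indicates a seasonal period of 4.

4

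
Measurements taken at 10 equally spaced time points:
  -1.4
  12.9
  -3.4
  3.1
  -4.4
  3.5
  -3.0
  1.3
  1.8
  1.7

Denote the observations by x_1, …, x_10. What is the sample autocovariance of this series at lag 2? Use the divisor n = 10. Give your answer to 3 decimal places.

8.570

Mean x̄ = (-1.4 + 12.9 − 3.4 + 3.1 − 4.4 + 3.5 − 3.0 + 1.3 + 1.8 + 1.7)/10 = 1.2100
Σ_{t=1}^{8}(x_t−x̄)(x_{t+2}−x̄) = 85.7008
γ_2 = 85.7008 / 10 = 8.570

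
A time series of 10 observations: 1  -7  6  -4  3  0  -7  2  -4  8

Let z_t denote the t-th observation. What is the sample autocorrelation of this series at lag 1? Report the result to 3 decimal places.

-0.580

Mean z̄ = (1 − 7 + 6 − 4 + 3 + 0 − 7 + 2 − 4 + 8)/10 = -0.2000
Numerator Σ_{t=1}^{9}(z_t−z̄)(z_{t+1}−z̄) = -141.2400
Denominator Σ(z_t−z̄)² = 243.6000
r_1 = -141.2400 / 243.6000 = -0.580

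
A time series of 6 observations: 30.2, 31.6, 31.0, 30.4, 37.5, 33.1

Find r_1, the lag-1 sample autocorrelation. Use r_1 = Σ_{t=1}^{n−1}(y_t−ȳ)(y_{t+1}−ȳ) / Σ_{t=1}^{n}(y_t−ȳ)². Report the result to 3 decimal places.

-0.023

Mean ȳ = (30.2 + 31.6 + 31.0 + 30.4 + 37.5 + 33.1)/6 = 32.3000
Deviations from mean: -2.1000, -0.7000, -1.3000, -1.9000, 5.2000, 0.8000
Σ(y_t−ȳ)(y_{t+1}−ȳ) = (1.4700) + (0.9100) + (2.4700) + (-9.8800) + (4.1600) = -0.8700
Denominator Σ(y_t−ȳ)² = 37.8800
r_1 = -0.8700 / 37.8800 = -0.023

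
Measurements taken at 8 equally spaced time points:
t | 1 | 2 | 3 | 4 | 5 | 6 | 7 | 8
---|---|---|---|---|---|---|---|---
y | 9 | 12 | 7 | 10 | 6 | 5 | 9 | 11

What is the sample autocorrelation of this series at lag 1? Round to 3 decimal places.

Mean ȳ = (9 + 12 + 7 + 10 + 6 + 5 + 9 + 11)/8 = 8.6250
Σ(y_t−ȳ)(y_{t+1}−ȳ) = (1.2656) + (-5.4844) + (-2.2344) + (-3.6094) + (9.5156) + (-1.3594) + (0.8906) = -1.0156
Denominator Σ(y_t−ȳ)² = 41.8750
r_1 = -1.0156 / 41.8750 = -0.024

-0.024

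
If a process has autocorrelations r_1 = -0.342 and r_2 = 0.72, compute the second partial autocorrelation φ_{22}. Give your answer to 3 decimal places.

0.683

φ_{22} = (r_2 − r_1²) / (1 − r_1²)
r_1² = (-0.342)² = 0.116964
Numerator = 0.72 − 0.1170 = 0.6030; denominator = 1 − 0.1170 = 0.8830
φ_{22} = 0.6030 / 0.8830 = 0.683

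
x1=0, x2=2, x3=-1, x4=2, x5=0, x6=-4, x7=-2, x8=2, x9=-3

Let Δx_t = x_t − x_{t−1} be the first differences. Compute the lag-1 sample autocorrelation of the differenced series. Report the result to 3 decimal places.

-0.386

First differences Δx: 2, -3, 3, -2, -4, 2, 4, -5
Mean of differences = -0.3750
Numerator Σ(Δx_t−Δx̄)(Δx_{t+1}−Δx̄) = -33.1406
Denominator Σ(Δx_t−Δx̄)² = 85.8750
r_1(Δx) = -33.1406 / 85.8750 = -0.386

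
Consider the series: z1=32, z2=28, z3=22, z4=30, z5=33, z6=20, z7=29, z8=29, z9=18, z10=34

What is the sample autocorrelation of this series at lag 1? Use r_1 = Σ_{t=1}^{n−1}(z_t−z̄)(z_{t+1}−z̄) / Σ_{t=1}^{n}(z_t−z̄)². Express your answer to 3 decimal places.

-0.452

Mean z̄ = (32 + 28 + 22 + 30 + 33 + 20 + 29 + 29 + 18 + 34)/10 = 27.5000
Numerator Σ_{t=1}^{9}(z_t−z̄)(z_{t+1}−z̄) = -126.7500
Denominator Σ(z_t−z̄)² = 280.5000
r_1 = -126.7500 / 280.5000 = -0.452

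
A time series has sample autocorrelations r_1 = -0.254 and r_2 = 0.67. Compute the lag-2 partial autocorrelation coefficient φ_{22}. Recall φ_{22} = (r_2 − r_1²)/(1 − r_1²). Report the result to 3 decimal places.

φ_{22} = (r_2 − r_1²) / (1 − r_1²)
r_1² = (-0.254)² = 0.064516
Numerator = 0.67 − 0.0645 = 0.6055; denominator = 1 − 0.0645 = 0.9355
φ_{22} = 0.6055 / 0.9355 = 0.647

0.647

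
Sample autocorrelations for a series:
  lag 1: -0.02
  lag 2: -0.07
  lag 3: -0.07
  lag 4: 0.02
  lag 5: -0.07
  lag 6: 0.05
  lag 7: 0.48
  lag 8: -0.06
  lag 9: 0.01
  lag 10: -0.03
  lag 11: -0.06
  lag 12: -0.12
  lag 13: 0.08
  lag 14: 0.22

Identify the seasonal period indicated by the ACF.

The largest autocorrelation is r_7 = 0.48, with a weaker echo at lag 14 (0.22); the remaining lags stay at or below 0.08.
The dominant spike at lag 7 indicates a seasonal period of 7.

7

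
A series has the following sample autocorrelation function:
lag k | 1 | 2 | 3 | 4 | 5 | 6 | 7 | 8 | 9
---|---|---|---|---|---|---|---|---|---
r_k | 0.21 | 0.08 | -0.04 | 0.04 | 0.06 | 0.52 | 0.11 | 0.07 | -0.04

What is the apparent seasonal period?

6

The largest autocorrelation is r_6 = 0.52; the remaining lags stay at or below 0.21. The elevated value at lag 1 (0.21), dropping to 0.08 at lag 2, reflects decaying short-term dependence rather than seasonality.
The dominant spike at lag 6 indicates a seasonal period of 6.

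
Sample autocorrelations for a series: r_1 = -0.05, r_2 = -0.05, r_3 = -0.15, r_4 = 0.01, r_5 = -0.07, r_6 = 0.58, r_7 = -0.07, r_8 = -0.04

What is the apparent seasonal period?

6

The largest autocorrelation is r_6 = 0.58; the remaining lags stay at or below 0.01.
The dominant spike at lag 6 indicates a seasonal period of 6.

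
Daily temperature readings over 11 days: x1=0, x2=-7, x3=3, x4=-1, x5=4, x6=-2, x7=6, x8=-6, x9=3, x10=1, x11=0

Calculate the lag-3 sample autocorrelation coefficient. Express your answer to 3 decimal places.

-0.398

Mean x̄ = (0 − 7 + 3 − 1 + 4 − 2 + 6 − 6 + 3 + 1 + 0)/11 = 0.0909
Numerator Σ_{t=1}^{8}(x_t−x̄)(x_{t+3}−x̄) = -64.1157
Denominator Σ(x_t−x̄)² = 160.9091
r_3 = -64.1157 / 160.9091 = -0.398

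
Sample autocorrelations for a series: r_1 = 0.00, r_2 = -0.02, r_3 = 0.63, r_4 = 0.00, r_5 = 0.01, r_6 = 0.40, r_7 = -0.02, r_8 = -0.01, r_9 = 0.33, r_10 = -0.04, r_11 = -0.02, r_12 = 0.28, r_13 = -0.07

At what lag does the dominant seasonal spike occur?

The largest autocorrelation is r_3 = 0.63, with weaker echoes at lags 6 (0.40), 9 (0.33) and 12 (0.28); the remaining lags stay at or below 0.01.
The dominant spike at lag 3 indicates a seasonal period of 3.

3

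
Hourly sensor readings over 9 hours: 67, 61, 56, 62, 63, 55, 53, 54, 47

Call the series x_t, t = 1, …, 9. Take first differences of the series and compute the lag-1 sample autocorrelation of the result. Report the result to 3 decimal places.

-0.113

First differences Δx: -6, -5, 6, 1, -8, -2, 1, -7
Mean of differences = -2.5000
Numerator Σ(Δx_t−Δx̄)(Δx_{t+1}−Δx̄) = -18.7500
Denominator Σ(Δx_t−Δx̄)² = 166.0000
r_1(Δx) = -18.7500 / 166.0000 = -0.113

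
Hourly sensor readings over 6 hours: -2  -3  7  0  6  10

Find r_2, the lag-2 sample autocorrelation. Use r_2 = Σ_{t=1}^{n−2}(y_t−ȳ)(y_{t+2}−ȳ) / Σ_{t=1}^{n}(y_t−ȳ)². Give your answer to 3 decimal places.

Mean ȳ = (-2 − 3 + 7 + 0 + 6 + 10)/6 = 3.0000
Σ(y_t−ȳ)(y_{t+2}−ȳ) = (-20.0000) + (18.0000) + (12.0000) + (-21.0000) = -11.0000
Denominator Σ(y_t−ȳ)² = 144.0000
r_2 = -11.0000 / 144.0000 = -0.076

-0.076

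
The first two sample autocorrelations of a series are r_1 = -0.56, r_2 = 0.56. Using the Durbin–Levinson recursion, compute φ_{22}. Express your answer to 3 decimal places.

φ_{22} = (r_2 − r_1²) / (1 − r_1²)
r_1² = (-0.56)² = 0.3136
Numerator = 0.56 − 0.3136 = 0.2464; denominator = 1 − 0.3136 = 0.6864
φ_{22} = 0.2464 / 0.6864 = 0.359

0.359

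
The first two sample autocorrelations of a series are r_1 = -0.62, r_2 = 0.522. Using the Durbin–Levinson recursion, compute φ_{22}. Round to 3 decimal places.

0.224

φ_{22} = (r_2 − r_1²) / (1 − r_1²)
r_1² = (-0.62)² = 0.3844
Numerator = 0.522 − 0.3844 = 0.1376; denominator = 1 − 0.3844 = 0.6156
φ_{22} = 0.1376 / 0.6156 = 0.224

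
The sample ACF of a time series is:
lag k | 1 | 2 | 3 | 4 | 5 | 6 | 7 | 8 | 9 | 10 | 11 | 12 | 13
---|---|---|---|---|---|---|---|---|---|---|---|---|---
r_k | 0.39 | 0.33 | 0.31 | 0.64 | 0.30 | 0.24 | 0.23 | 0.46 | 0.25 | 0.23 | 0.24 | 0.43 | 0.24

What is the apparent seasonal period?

4

The largest autocorrelation is r_4 = 0.64, with weaker echoes at lags 8 (0.46) and 12 (0.43); the remaining lags stay at or below 0.39. The elevated value at lag 1 (0.39), dropping to 0.33 at lag 2, reflects decaying short-term dependence rather than seasonality.
The dominant spike at lag 4 indicates a seasonal period of 4.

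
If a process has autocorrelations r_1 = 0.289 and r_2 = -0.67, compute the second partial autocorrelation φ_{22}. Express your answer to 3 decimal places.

φ_{22} = (r_2 − r_1²) / (1 − r_1²)
r_1² = (0.289)² = 0.083521
Numerator = -0.67 − 0.0835 = -0.7535; denominator = 1 − 0.0835 = 0.9165
φ_{22} = -0.7535 / 0.9165 = -0.822

-0.822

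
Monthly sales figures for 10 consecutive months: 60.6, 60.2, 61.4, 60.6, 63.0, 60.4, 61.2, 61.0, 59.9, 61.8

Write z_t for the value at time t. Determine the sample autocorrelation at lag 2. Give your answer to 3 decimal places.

0.185

Mean z̄ = (60.6 + 60.2 + 61.4 + 60.6 + 63.0 + 60.4 + 61.2 + 61.0 + 59.9 + 61.8)/10 = 61.0100
Numerator Σ_{t=1}^{8}(z_t−z̄)(z_{t+2}−z̄) = 1.3638
Denominator Σ(z_t−z̄)² = 7.3690
r_2 = 1.3638 / 7.3690 = 0.185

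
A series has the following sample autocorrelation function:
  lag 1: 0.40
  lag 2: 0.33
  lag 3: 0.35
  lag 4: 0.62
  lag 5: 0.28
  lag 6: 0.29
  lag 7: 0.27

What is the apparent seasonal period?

The largest autocorrelation is r_4 = 0.62; the remaining lags stay at or below 0.40. The elevated value at lag 1 (0.40), dropping to 0.33 at lag 2, reflects decaying short-term dependence rather than seasonality.
The dominant spike at lag 4 indicates a seasonal period of 4.

4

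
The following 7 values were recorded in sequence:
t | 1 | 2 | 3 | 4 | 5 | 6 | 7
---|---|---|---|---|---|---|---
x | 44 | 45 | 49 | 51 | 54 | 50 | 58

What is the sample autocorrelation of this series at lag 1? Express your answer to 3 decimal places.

Mean x̄ = (44 + 45 + 49 + 51 + 54 + 50 + 58)/7 = 50.1429
Deviations from mean: -6.1429, -5.1429, -1.1429, 0.8571, 3.8571, -0.1429, 7.8571
Σ(x_t−x̄)(x_{t+1}−x̄) = (31.5918) + (5.8776) + (-0.9796) + (3.3061) + (-0.5510) + (-1.1224) = 38.1224
Denominator Σ(x_t−x̄)² = 142.8571
r_1 = 38.1224 / 142.8571 = 0.267

0.267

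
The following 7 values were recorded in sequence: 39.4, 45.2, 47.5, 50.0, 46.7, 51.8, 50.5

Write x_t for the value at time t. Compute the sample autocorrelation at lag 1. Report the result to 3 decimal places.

Mean x̄ = (39.4 + 45.2 + 47.5 + 50.0 + 46.7 + 51.8 + 50.5)/7 = 47.3000
Deviations from mean: -7.9000, -2.1000, 0.2000, 2.7000, -0.6000, 4.5000, 3.2000
Σ(x_t−x̄)(x_{t+1}−x̄) = (16.5900) + (-0.4200) + (0.5400) + (-1.6200) + (-2.7000) + (14.4000) = 26.7900
Denominator Σ(x_t−x̄)² = 105.0000
r_1 = 26.7900 / 105.0000 = 0.255

0.255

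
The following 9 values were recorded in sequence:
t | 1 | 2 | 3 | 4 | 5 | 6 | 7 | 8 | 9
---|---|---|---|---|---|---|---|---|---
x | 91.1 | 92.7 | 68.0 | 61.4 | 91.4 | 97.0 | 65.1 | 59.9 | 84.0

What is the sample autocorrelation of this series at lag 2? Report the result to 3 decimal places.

Mean x̄ = (91.1 + 92.7 + 68.0 + 61.4 + 91.4 + 97.0 + 65.1 + 59.9 + 84.0)/9 = 78.9556
Σ(x_t−x̄)(x_{t+2}−x̄) = (-133.0491) + (-241.2914) + (-136.3358) + (-316.7802) + (-172.4247) + (-343.8469) + (-69.8936) = -1413.6217
Denominator Σ(x_t−x̄)² = 1825.6222
r_2 = -1413.6217 / 1825.6222 = -0.774

-0.774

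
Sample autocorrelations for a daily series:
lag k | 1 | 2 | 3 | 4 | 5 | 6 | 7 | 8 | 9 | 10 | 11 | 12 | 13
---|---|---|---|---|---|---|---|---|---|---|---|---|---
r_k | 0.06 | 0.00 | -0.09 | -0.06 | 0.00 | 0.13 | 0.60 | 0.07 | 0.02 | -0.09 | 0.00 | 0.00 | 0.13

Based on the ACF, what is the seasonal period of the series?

The largest autocorrelation is r_7 = 0.60; the remaining lags stay at or below 0.13.
The dominant spike at lag 7 indicates a seasonal period of 7.

7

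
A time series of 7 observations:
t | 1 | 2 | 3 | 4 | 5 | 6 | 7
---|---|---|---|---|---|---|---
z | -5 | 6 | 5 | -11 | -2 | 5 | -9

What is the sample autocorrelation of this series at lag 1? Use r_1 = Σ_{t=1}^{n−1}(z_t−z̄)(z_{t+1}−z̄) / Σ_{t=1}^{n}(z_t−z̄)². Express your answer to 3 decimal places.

-0.286

Mean z̄ = (-5 + 6 + 5 − 11 − 2 + 5 − 9)/7 = -1.5714
Numerator Σ_{t=1}^{6}(z_t−z̄)(z_{t+1}−z̄) = -85.7551
Denominator Σ(z_t−z̄)² = 299.7143
r_1 = -85.7551 / 299.7143 = -0.286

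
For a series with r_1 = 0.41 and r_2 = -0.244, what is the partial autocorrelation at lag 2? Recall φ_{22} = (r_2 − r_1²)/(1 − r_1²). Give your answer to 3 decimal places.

-0.495

φ_{22} = (r_2 − r_1²) / (1 − r_1²)
r_1² = (0.41)² = 0.1681
Numerator = -0.244 − 0.1681 = -0.4121; denominator = 1 − 0.1681 = 0.8319
φ_{22} = -0.4121 / 0.8319 = -0.495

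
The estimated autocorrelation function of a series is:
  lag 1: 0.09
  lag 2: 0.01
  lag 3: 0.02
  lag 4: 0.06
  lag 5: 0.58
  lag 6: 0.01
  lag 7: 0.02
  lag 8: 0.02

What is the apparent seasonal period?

The largest autocorrelation is r_5 = 0.58; the remaining lags stay at or below 0.09.
The dominant spike at lag 5 indicates a seasonal period of 5.

5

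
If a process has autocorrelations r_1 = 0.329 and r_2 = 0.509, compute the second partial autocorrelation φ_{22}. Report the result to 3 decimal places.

0.449

φ_{22} = (r_2 − r_1²) / (1 − r_1²)
r_1² = (0.329)² = 0.108241
Numerator = 0.509 − 0.1082 = 0.4008; denominator = 1 − 0.1082 = 0.8918
φ_{22} = 0.4008 / 0.8918 = 0.449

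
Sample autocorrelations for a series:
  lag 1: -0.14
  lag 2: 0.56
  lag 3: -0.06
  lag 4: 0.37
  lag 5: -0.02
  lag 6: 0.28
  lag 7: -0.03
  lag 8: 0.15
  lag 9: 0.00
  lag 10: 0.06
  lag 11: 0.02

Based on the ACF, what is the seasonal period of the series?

The largest autocorrelation is r_2 = 0.56, with weaker echoes at lags 4 (0.37), 6 (0.28) and 8 (0.15); the remaining lags stay at or below 0.06.
The dominant spike at lag 2 indicates a seasonal period of 2.

2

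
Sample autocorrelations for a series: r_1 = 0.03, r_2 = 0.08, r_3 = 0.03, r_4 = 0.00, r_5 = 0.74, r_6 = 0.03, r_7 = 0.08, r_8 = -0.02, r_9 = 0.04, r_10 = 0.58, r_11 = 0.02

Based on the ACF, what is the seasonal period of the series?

5

The largest autocorrelation is r_5 = 0.74, with a weaker echo at lag 10 (0.58); the remaining lags stay at or below 0.08.
The dominant spike at lag 5 indicates a seasonal period of 5.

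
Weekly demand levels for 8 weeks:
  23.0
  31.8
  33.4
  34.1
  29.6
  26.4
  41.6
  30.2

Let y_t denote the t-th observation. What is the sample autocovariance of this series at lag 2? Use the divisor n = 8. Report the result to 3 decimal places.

Mean ȳ = (23.0 + 31.8 + 33.4 + 34.1 + 29.6 + 26.4 + 41.6 + 30.2)/8 = 31.2625
Deviations: -8.2625, 0.5375, 2.1375, 2.8375, -1.6625, -4.8625, 10.3375, -1.0625
Σ_{t=1}^{6}(y_t−ȳ)(y_{t+2}−ȳ) = -45.5066
γ_2 = -45.5066 / 8 = -5.688

-5.688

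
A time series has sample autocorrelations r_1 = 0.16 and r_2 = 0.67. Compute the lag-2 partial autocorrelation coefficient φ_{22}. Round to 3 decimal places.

φ_{22} = (r_2 − r_1²) / (1 − r_1²)
r_1² = (0.16)² = 0.0256
Numerator = 0.67 − 0.0256 = 0.6444; denominator = 1 − 0.0256 = 0.9744
φ_{22} = 0.6444 / 0.9744 = 0.661

0.661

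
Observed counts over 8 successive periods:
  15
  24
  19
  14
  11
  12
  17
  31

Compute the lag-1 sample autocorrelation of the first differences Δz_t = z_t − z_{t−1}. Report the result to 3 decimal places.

0.239

First differences Δz: 9, -5, -5, -3, 1, 5, 14
Mean of differences = 2.2857
Numerator Σ(Δz_t−Δz̄)(Δz_{t+1}−Δz̄) = 77.7755
Denominator Σ(Δz_t−Δz̄)² = 325.4286
r_1(Δz) = 77.7755 / 325.4286 = 0.239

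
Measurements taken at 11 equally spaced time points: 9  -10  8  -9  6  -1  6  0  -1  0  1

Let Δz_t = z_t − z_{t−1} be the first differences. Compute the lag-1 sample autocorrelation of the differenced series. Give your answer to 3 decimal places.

First differences Δz: -19, 18, -17, 15, -7, 7, -6, -1, 1, 1
Mean of differences = -0.8000
Numerator Σ(Δz_t−Δz̄)(Δz_{t+1}−Δz̄) = -1085.6400
Denominator Σ(Δz_t−Δz̄)² = 1329.6000
r_1(Δz) = -1085.6400 / 1329.6000 = -0.817

-0.817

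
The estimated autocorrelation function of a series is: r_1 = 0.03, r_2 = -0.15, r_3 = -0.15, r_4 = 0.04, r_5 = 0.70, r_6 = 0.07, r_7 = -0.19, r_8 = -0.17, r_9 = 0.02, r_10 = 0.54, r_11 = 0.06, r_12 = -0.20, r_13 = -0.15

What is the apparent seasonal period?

The largest autocorrelation is r_5 = 0.70, with a weaker echo at lag 10 (0.54); the remaining lags stay at or below 0.07.
The dominant spike at lag 5 indicates a seasonal period of 5.

5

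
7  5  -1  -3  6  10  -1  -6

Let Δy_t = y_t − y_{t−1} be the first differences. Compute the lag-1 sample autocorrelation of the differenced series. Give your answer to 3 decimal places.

0.146

First differences Δy: -2, -6, -2, 9, 4, -11, -5
Mean of differences = -1.8571
Numerator Σ(Δy_t−Δȳ)(Δy_{t+1}−Δȳ) = 38.4082
Denominator Σ(Δy_t−Δȳ)² = 262.8571
r_1(Δy) = 38.4082 / 262.8571 = 0.146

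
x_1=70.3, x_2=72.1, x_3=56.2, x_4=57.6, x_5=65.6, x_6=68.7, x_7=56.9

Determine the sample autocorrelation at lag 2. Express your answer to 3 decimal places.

-0.553

Mean x̄ = (70.3 + 72.1 + 56.2 + 57.6 + 65.6 + 68.7 + 56.9)/7 = 63.9143
Σ(x_t−x̄)(x_{t+2}−x̄) = (-49.2612) + (-51.6869) + (-13.0041) + (-30.2184) + (-11.8241) = -155.9947
Denominator Σ(x_t−x̄)² = 282.1086
r_2 = -155.9947 / 282.1086 = -0.553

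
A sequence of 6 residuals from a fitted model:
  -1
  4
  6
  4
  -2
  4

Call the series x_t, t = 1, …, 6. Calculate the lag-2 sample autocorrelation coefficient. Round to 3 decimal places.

-0.456

Mean x̄ = (-1 + 4 + 6 + 4 − 2 + 4)/6 = 2.5000
Σ(x_t−x̄)(x_{t+2}−x̄) = (-12.2500) + (2.2500) + (-15.7500) + (2.2500) = -23.5000
Denominator Σ(x_t−x̄)² = 51.5000
r_2 = -23.5000 / 51.5000 = -0.456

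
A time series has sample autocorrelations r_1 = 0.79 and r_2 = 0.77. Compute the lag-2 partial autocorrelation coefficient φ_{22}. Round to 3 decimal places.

φ_{22} = (r_2 − r_1²) / (1 − r_1²)
r_1² = (0.79)² = 0.6241
Numerator = 0.77 − 0.6241 = 0.1459; denominator = 1 − 0.6241 = 0.3759
φ_{22} = 0.1459 / 0.3759 = 0.388

0.388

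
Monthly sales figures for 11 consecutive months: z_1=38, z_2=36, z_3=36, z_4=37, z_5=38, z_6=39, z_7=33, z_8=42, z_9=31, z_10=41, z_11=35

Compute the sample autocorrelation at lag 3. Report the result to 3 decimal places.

-0.340

Mean z̄ = (38 + 36 + 36 + 37 + 38 + 39 + 33 + 42 + 31 + 41 + 35)/11 = 36.9091
Numerator Σ_{t=1}^{8}(z_t−z̄)(z_{t+3}−z̄) = -35.6612
Denominator Σ(z_t−z̄)² = 104.9091
r_3 = -35.6612 / 104.9091 = -0.340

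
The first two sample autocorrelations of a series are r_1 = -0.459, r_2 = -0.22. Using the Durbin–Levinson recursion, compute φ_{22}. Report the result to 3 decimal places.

φ_{22} = (r_2 − r_1²) / (1 − r_1²)
r_1² = (-0.459)² = 0.210681
Numerator = -0.22 − 0.2107 = -0.4307; denominator = 1 − 0.2107 = 0.7893
φ_{22} = -0.4307 / 0.7893 = -0.546

-0.546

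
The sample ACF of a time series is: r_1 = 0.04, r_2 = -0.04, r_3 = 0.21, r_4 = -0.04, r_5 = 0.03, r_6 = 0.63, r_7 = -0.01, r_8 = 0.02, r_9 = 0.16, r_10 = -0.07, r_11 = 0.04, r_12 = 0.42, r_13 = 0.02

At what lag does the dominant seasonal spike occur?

The largest autocorrelation is r_6 = 0.63, with a weaker echo at lag 12 (0.42); the remaining lags stay at or below 0.21.
The dominant spike at lag 6 indicates a seasonal period of 6.

6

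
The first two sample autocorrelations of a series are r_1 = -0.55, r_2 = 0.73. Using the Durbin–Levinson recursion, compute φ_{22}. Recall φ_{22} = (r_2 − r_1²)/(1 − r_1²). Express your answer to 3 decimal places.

φ_{22} = (r_2 − r_1²) / (1 − r_1²)
r_1² = (-0.55)² = 0.3025
Numerator = 0.73 − 0.3025 = 0.4275; denominator = 1 − 0.3025 = 0.6975
φ_{22} = 0.4275 / 0.6975 = 0.613

0.613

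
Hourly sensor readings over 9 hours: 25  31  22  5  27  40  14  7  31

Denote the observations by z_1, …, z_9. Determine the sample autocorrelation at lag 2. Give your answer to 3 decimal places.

Mean z̄ = (25 + 31 + 22 + 5 + 27 + 40 + 14 + 7 + 31)/9 = 22.4444
Σ(z_t−z̄)(z_{t+2}−z̄) = (-1.1358) + (-149.2469) + (-2.0247) + (-306.2469) + (-38.4691) + (-271.1358) + (-72.2469) = -840.5062
Denominator Σ(z_t−z̄)² = 1096.2222
r_2 = -840.5062 / 1096.2222 = -0.767

-0.767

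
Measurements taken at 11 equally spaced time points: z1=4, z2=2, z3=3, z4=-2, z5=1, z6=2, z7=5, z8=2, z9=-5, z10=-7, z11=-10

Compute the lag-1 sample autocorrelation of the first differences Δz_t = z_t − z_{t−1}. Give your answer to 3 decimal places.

0.014

First differences Δz: -2, 1, -5, 3, 1, 3, -3, -7, -2, -3
Mean of differences = -1.4000
Numerator Σ(Δz_t−Δz̄)(Δz_{t+1}−Δz̄) = 1.4400
Denominator Σ(Δz_t−Δz̄)² = 100.4000
r_1(Δz) = 1.4400 / 100.4000 = 0.014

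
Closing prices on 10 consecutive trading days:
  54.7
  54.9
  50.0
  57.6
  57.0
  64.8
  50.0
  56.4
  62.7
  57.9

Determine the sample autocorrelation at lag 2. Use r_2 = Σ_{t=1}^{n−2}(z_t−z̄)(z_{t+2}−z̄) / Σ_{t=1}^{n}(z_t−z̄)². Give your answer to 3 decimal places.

-0.141

Mean z̄ = (54.7 + 54.9 + 50.0 + 57.6 + 57.0 + 64.8 + 50.0 + 56.4 + 62.7 + 57.9)/10 = 56.6000
Numerator Σ_{t=1}^{8}(z_t−z̄)(z_{t+2}−z̄) = -28.4000
Denominator Σ(z_t−z̄)² = 200.9600
r_2 = -28.4000 / 200.9600 = -0.141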